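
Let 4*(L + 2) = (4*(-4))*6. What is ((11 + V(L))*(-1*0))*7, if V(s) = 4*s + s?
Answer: 0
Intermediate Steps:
L = -26 (L = -2 + ((4*(-4))*6)/4 = -2 + (-16*6)/4 = -2 + (¼)*(-96) = -2 - 24 = -26)
V(s) = 5*s
((11 + V(L))*(-1*0))*7 = ((11 + 5*(-26))*(-1*0))*7 = ((11 - 130)*0)*7 = -119*0*7 = 0*7 = 0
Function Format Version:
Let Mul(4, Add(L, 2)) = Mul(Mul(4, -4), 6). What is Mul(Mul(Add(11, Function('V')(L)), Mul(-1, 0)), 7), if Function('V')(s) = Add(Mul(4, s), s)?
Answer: 0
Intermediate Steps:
L = -26 (L = Add(-2, Mul(Rational(1, 4), Mul(Mul(4, -4), 6))) = Add(-2, Mul(Rational(1, 4), Mul(-16, 6))) = Add(-2, Mul(Rational(1, 4), -96)) = Add(-2, -24) = -26)
Function('V')(s) = Mul(5, s)
Mul(Mul(Add(11, Function('V')(L)), Mul(-1, 0)), 7) = Mul(Mul(Add(11, Mul(5, -26)), Mul(-1, 0)), 7) = Mul(Mul(Add(11, -130), 0), 7) = Mul(Mul(-119, 0), 7) = Mul(0, 7) = 0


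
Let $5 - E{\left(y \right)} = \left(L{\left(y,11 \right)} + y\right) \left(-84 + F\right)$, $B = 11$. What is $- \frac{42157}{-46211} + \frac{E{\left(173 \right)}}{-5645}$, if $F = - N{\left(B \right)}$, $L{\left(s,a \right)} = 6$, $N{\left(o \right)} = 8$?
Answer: $- \frac{523257538}{260861095} \approx -2.0059$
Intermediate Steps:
$F = -8$ ($F = \left(-1\right) 8 = -8$)
$E{\left(y \right)} = 557 + 92 y$ ($E{\left(y \right)} = 5 - \left(6 + y\right) \left(-84 - 8\right) = 5 - \left(6 + y\right) \left(-92\right) = 5 - \left(-552 - 92 y\right) = 5 + \left(552 + 92 y\right) = 557 + 92 y$)
$- \frac{42157}{-46211} + \frac{E{\left(173 \right)}}{-5645} = - \frac{42157}{-46211} + \frac{557 + 92 \cdot 173}{-5645} = \left(-42157\right) \left(- \frac{1}{46211}\right) + \left(557 + 15916\right) \left(- \frac{1}{5645}\right) = \frac{42157}{46211} + 16473 \left(- \frac{1}{5645}\right) = \frac{42157}{46211} - \frac{16473}{5645} = - \frac{523257538}{260861095}$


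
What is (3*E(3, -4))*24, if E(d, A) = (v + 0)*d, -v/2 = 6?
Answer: -2592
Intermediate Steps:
v = -12 (v = -2*6 = -12)
E(d, A) = -12*d (E(d, A) = (-12 + 0)*d = -12*d)
(3*E(3, -4))*24 = (3*(-12*3))*24 = (3*(-36))*24 = -108*24 = -2592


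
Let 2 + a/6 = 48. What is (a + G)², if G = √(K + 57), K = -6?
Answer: (276 + √51)² ≈ 80169.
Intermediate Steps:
a = 276 (a = -12 + 6*48 = -12 + 288 = 276)
G = √51 (G = √(-6 + 57) = √51 ≈ 7.1414)
(a + G)² = (276 + √51)²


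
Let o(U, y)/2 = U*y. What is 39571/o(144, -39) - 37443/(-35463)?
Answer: -327582199/132773472 ≈ -2.4672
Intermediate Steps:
o(U, y) = 2*U*y (o(U, y) = 2*(U*y) = 2*U*y)
39571/o(144, -39) - 37443/(-35463) = 39571/((2*144*(-39))) - 37443/(-35463) = 39571/(-11232) - 37443*(-1/35463) = 39571*(-1/11232) + 12481/11821 = -39571/11232 + 12481/11821 = -327582199/132773472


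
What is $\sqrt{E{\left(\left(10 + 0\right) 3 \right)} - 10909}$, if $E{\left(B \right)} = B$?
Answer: $i \sqrt{10879} \approx 104.3 i$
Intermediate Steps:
$\sqrt{E{\left(\left(10 + 0\right) 3 \right)} - 10909} = \sqrt{\left(10 + 0\right) 3 - 10909} = \sqrt{10 \cdot 3 - 10909} = \sqrt{30 - 10909} = \sqrt{-10879} = i \sqrt{10879}$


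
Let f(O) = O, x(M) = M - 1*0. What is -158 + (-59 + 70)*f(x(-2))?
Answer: -180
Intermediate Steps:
x(M) = M (x(M) = M + 0 = M)
-158 + (-59 + 70)*f(x(-2)) = -158 + (-59 + 70)*(-2) = -158 + 11*(-2) = -158 - 22 = -180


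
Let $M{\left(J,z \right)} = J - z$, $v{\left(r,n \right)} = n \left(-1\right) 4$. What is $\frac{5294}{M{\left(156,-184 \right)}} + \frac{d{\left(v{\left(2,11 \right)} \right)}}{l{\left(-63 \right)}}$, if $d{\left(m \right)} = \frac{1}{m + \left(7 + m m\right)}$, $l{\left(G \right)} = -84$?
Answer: $\frac{211119341}{13558860} \approx 15.571$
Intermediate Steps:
$v{\left(r,n \right)} = - 4 n$ ($v{\left(r,n \right)} = - n 4 = - 4 n$)
$d{\left(m \right)} = \frac{1}{7 + m + m^{2}}$ ($d{\left(m \right)} = \frac{1}{m + \left(7 + m^{2}\right)} = \frac{1}{7 + m + m^{2}}$)
$\frac{5294}{M{\left(156,-184 \right)}} + \frac{d{\left(v{\left(2,11 \right)} \right)}}{l{\left(-63 \right)}} = \frac{5294}{156 - -184} + \frac{1}{\left(7 - 44 + \left(\left(-4\right) 11\right)^{2}\right) \left(-84\right)} = \frac{5294}{156 + 184} + \frac{1}{7 - 44 + \left(-44\right)^{2}} \left(- \frac{1}{84}\right) = \frac{5294}{340} + \frac{1}{7 - 44 + 1936} \left(- \frac{1}{84}\right) = 5294 \cdot \frac{1}{340} + \frac{1}{1899} \left(- \frac{1}{84}\right) = \frac{2647}{170} + \frac{1}{1899} \left(- \frac{1}{84}\right) = \frac{2647}{170} - \frac{1}{159516} = \frac{211119341}{13558860}$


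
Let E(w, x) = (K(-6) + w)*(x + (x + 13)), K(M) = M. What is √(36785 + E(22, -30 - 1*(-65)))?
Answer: √38113 ≈ 195.23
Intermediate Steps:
E(w, x) = (-6 + w)*(13 + 2*x) (E(w, x) = (-6 + w)*(x + (x + 13)) = (-6 + w)*(x + (13 + x)) = (-6 + w)*(13 + 2*x))
√(36785 + E(22, -30 - 1*(-65))) = √(36785 + (-78 - 12*(-30 - 1*(-65)) + 13*22 + 2*22*(-30 - 1*(-65)))) = √(36785 + (-78 - 12*(-30 + 65) + 286 + 2*22*(-30 + 65))) = √(36785 + (-78 - 12*35 + 286 + 2*22*35)) = √(36785 + (-78 - 420 + 286 + 1540)) = √(36785 + 1328) = √38113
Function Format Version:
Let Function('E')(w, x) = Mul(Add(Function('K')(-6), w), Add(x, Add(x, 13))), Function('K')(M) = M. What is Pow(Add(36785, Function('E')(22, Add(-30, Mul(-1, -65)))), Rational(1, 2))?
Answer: Pow(38113, Rational(1, 2)) ≈ 195.23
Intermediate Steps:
Function('E')(w, x) = Mul(Add(-6, w), Add(13, Mul(2, x))) (Function('E')(w, x) = Mul(Add(-6, w), Add(x, Add(x, 13))) = Mul(Add(-6, w), Add(x, Add(13, x))) = Mul(Add(-6, w), Add(13, Mul(2, x))))
Pow(Add(36785, Function('E')(22, Add(-30, Mul(-1, -65)))), Rational(1, 2)) = Pow(Add(36785, Add(-78, Mul(-12, Add(-30, Mul(-1, -65))), Mul(13, 22), Mul(2, 22, Add(-30, Mul(-1, -65))))), Rational(1, 2)) = Pow(Add(36785, Add(-78, Mul(-12, Add(-30, 65)), 286, Mul(2, 22, Add(-30, 65)))), Rational(1, 2)) = Pow(Add(36785, Add(-78, Mul(-12, 35), 286, Mul(2, 22, 35))), Rational(1, 2)) = Pow(Add(36785, Add(-78, -420, 286, 1540)), Rational(1, 2)) = Pow(Add(36785, 1328), Rational(1, 2)) = Pow(38113, Rational(1, 2))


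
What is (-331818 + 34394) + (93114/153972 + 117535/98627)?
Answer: -35845976515133/120522194 ≈ -2.9742e+5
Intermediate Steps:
(-331818 + 34394) + (93114/153972 + 117535/98627) = -297424 + (93114*(1/153972) + 117535*(1/98627)) = -297424 + (739/1222 + 117535/98627) = -297424 + 216513123/120522194 = -35845976515133/120522194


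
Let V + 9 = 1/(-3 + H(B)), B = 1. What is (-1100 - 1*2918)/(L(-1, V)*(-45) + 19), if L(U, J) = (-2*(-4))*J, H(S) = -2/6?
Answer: -574/481 ≈ -1.1933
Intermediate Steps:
H(S) = -⅓ (H(S) = -2*⅙ = -⅓)
V = -93/10 (V = -9 + 1/(-3 - ⅓) = -9 + 1/(-10/3) = -9 - 3/10 = -93/10 ≈ -9.3000)
L(U, J) = 8*J
(-1100 - 1*2918)/(L(-1, V)*(-45) + 19) = (-1100 - 1*2918)/((8*(-93/10))*(-45) + 19) = (-1100 - 2918)/(-372/5*(-45) + 19) = -4018/(3348 + 19) = -4018/3367 = -4018*1/3367 = -574/481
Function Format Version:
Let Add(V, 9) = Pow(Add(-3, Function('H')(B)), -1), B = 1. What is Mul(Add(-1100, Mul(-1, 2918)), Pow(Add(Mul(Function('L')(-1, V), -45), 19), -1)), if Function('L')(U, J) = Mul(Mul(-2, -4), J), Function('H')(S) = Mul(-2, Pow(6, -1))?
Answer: Rational(-574, 481) ≈ -1.1933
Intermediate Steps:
Function('H')(S) = Rational(-1, 3) (Function('H')(S) = Mul(-2, Rational(1, 6)) = Rational(-1, 3))
V = Rational(-93, 10) (V = Add(-9, Pow(Add(-3, Rational(-1, 3)), -1)) = Add(-9, Pow(Rational(-10, 3), -1)) = Add(-9, Rational(-3, 10)) = Rational(-93, 10) ≈ -9.3000)
Function('L')(U, J) = Mul(8, J)
Mul(Add(-1100, Mul(-1, 2918)), Pow(Add(Mul(Function('L')(-1, V), -45), 19), -1)) = Mul(Add(-1100, Mul(-1, 2918)), Pow(Add(Mul(Mul(8, Rational(-93, 10)), -45), 19), -1)) = Mul(Add(-1100, -2918), Pow(Add(Mul(Rational(-372, 5), -45), 19), -1)) = Mul(-4018, Pow(Add(3348, 19), -1)) = Mul(-4018, Pow(3367, -1)) = Mul(-4018, Rational(1, 3367)) = Rational(-574, 481)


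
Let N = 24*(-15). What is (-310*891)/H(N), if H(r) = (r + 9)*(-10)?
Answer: -1023/13 ≈ -78.692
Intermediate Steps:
N = -360
H(r) = -90 - 10*r (H(r) = (9 + r)*(-10) = -90 - 10*r)
(-310*891)/H(N) = (-310*891)/(-90 - 10*(-360)) = -276210/(-90 + 3600) = -276210/3510 = -276210*1/3510 = -1023/13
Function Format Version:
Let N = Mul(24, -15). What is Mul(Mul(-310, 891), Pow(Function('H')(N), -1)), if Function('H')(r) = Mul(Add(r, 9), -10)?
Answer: Rational(-1023, 13) ≈ -78.692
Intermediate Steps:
N = -360
Function('H')(r) = Add(-90, Mul(-10, r)) (Function('H')(r) = Mul(Add(9, r), -10) = Add(-90, Mul(-10, r)))
Mul(Mul(-310, 891), Pow(Function('H')(N), -1)) = Mul(Mul(-310, 891), Pow(Add(-90, Mul(-10, -360)), -1)) = Mul(-276210, Pow(Add(-90, 3600), -1)) = Mul(-276210, Pow(3510, -1)) = Mul(-276210, Rational(1, 3510)) = Rational(-1023, 13)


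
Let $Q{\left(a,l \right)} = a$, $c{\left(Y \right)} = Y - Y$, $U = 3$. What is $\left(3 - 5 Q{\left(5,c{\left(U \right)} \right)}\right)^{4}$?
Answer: $234256$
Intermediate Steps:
$c{\left(Y \right)} = 0$
$\left(3 - 5 Q{\left(5,c{\left(U \right)} \right)}\right)^{4} = \left(3 - 25\right)^{4} = \left(-22\right)^{4} = 234256$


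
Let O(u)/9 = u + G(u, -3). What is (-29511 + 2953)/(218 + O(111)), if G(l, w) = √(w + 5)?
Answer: -659614/30223 + 4878*√2/30223 ≈ -21.597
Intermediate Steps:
G(l, w) = √(5 + w)
O(u) = 9*u + 9*√2 (O(u) = 9*(u + √(5 - 3)) = 9*(u + √2) = 9*u + 9*√2)
(-29511 + 2953)/(218 + O(111)) = (-29511 + 2953)/(218 + (9*111 + 9*√2)) = -26558/(218 + (999 + 9*√2)) = -26558/(1217 + 9*√2)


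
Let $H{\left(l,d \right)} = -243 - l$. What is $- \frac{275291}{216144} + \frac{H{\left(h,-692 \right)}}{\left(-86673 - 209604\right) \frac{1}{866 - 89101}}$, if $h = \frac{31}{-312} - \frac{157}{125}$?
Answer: $- \frac{2971298187549}{40570197200} \approx -73.238$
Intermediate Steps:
$h = - \frac{52859}{39000}$ ($h = 31 \left(- \frac{1}{312}\right) - \frac{157}{125} = - \frac{31}{312} - \frac{157}{125} = - \frac{52859}{39000} \approx -1.3554$)
$- \frac{275291}{216144} + \frac{H{\left(h,-692 \right)}}{\left(-86673 - 209604\right) \frac{1}{866 - 89101}} = - \frac{275291}{216144} + \frac{-243 - - \frac{52859}{39000}}{\left(-86673 - 209604\right) \frac{1}{866 - 89101}} = \left(-275291\right) \frac{1}{216144} + \frac{-243 + \frac{52859}{39000}}{\left(-296277\right) \frac{1}{-88235}} = - \frac{14489}{11376} - \frac{9424141}{39000 \left(\left(-296277\right) \left(- \frac{1}{88235}\right)\right)} = - \frac{14489}{11376} - \frac{9424141}{39000 \cdot \frac{296277}{88235}} = - \frac{14489}{11376} - \frac{166307816227}{2310960600} = - \frac{2971298187549}{40570197200}$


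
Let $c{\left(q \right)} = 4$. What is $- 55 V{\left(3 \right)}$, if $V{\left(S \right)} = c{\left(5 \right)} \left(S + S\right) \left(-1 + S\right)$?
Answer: $-2640$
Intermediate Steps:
$V{\left(S \right)} = 8 S \left(-1 + S\right)$ ($V{\left(S \right)} = 4 \left(S + S\right) \left(-1 + S\right) = 4 \cdot 2 S \left(-1 + S\right) = 8 S \left(-1 + S\right)$)
$- 55 V{\left(3 \right)} = - 55 \cdot 8 \cdot 3 \left(-1 + 3\right) = - 55 \cdot 8 \cdot 3 \cdot 2 = \left(-55\right) 48 = -2640$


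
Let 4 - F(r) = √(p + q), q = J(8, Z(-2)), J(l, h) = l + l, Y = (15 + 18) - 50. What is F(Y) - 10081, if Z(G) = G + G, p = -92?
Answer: -10077 - 2*I*√19 ≈ -10077.0 - 8.7178*I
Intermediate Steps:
Z(G) = 2*G
Y = -17 (Y = 33 - 50 = -17)
J(l, h) = 2*l
q = 16 (q = 2*8 = 16)
F(r) = 4 - 2*I*√19 (F(r) = 4 - √(-92 + 16) = 4 - √(-76) = 4 - 2*I*√19)
F(Y) - 10081 = (4 - 2*I*√19) - 10081 = -10077 - 2*I*√19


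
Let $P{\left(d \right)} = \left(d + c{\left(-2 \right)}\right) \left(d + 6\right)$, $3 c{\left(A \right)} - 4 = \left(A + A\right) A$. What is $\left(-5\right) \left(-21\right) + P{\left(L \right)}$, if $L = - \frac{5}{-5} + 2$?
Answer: $168$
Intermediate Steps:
$c{\left(A \right)} = \frac{4}{3} + \frac{2 A^{2}}{3}$ ($c{\left(A \right)} = \frac{4}{3} + \frac{\left(A + A\right) A}{3} = \frac{4}{3} + \frac{2 A A}{3} = \frac{4}{3} + \frac{2 A^{2}}{3}$)
$L = 3$ ($L = \left(-5\right) \left(- \frac{1}{5}\right) + 2 = 1 + 2 = 3$)
$P{\left(d \right)} = \left(4 + d\right) \left(6 + d\right)$ ($P{\left(d \right)} = \left(d + \left(\frac{4}{3} + \frac{2 \left(-2\right)^{2}}{3}\right)\right) \left(d + 6\right) = \left(d + \left(\frac{4}{3} + \frac{2}{3} \cdot 4\right)\right) \left(6 + d\right) = \left(d + \left(\frac{4}{3} + \frac{8}{3}\right)\right) \left(6 + d\right) = \left(d + 4\right) \left(6 + d\right) = \left(4 + d\right) \left(6 + d\right)$)
$\left(-5\right) \left(-21\right) + P{\left(L \right)} = \left(-5\right) \left(-21\right) + \left(24 + 3^{2} + 10 \cdot 3\right) = 105 + \left(24 + 9 + 30\right) = 105 + 63 = 168$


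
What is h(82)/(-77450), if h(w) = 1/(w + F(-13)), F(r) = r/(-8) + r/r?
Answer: -4/26216825 ≈ -1.5257e-7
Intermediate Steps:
F(r) = 1 - r/8 (F(r) = r*(-1/8) + 1 = -r/8 + 1 = 1 - r/8)
h(w) = 1/(21/8 + w) (h(w) = 1/(w + (1 - 1/8*(-13))) = 1/(w + (1 + 13/8)) = 1/(w + 21/8) = 1/(21/8 + w))
h(82)/(-77450) = (8/(21 + 8*82))/(-77450) = (8/(21 + 656))*(-1/77450) = (8/677)*(-1/77450) = -4/26216825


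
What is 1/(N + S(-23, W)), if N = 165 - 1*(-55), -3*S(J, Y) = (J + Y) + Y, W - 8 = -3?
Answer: 3/673 ≈ 0.0044577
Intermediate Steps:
W = 5 (W = 8 - 3 = 5)
S(J, Y) = -2*Y/3 - J/3 (S(J, Y) = -((J + Y) + Y)/3 = -(J + 2*Y)/3 = -2*Y/3 - J/3)
N = 220 (N = 165 + 55 = 220)
1/(N + S(-23, W)) = 1/(220 + (-⅔*5 - ⅓*(-23))) = 1/(220 + (-10/3 + 23/3)) = 1/(220 + 13/3) = 1/(673/3) = 3/673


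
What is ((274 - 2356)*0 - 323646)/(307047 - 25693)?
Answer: -161823/140677 ≈ -1.1503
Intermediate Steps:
((274 - 2356)*0 - 323646)/(307047 - 25693) = (-2082*0 - 323646)/281354 = (0 - 323646)*(1/281354) = -323646*1/281354 = -161823/140677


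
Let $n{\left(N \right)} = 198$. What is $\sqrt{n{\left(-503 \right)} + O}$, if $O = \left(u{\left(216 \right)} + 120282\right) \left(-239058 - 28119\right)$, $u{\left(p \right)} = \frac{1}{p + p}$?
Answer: $\frac{i \sqrt{4627668144163}}{12} \approx 1.7927 \cdot 10^{5} i$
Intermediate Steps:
$u{\left(p \right)} = \frac{1}{2 p}$
$O = - \frac{4627668172675}{144}$ ($O = \left(\frac{1}{2 \cdot 216} + 120282\right) \left(-239058 - 28119\right) = \left(\frac{1}{2} \cdot \frac{1}{216} + 120282\right) \left(-267177\right) = \left(\frac{1}{432} + 120282\right) \left(-267177\right) = \frac{51961825}{432} \left(-267177\right) = - \frac{4627668172675}{144} \approx -3.2137 \cdot 10^{10}$)
$\sqrt{n{\left(-503 \right)} + O} = \sqrt{198 - \frac{4627668172675}{144}} = \sqrt{- \frac{4627668144163}{144}} = \frac{i \sqrt{4627668144163}}{12}$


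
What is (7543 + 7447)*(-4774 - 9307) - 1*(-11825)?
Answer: -211062365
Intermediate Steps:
(7543 + 7447)*(-4774 - 9307) - 1*(-11825) = 14990*(-14081) + 11825 = -211074190 + 11825 = -211062365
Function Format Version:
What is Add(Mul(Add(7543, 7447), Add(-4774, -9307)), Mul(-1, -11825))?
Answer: -211062365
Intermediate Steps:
Add(Mul(Add(7543, 7447), Add(-4774, -9307)), Mul(-1, -11825)) = Add(Mul(14990, -14081), 11825) = Add(-211074190, 11825) = -211062365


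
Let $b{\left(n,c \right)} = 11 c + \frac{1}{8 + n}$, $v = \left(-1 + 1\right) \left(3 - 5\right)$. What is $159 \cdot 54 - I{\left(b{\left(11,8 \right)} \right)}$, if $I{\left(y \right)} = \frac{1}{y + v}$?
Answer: $\frac{14364359}{1673} \approx 8586.0$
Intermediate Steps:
$v = 0$ ($v = 0 \left(-2\right) = 0$)
$b{\left(n,c \right)} = \frac{1}{8 + n} + 11 c$
$I{\left(y \right)} = \frac{1}{y}$ ($I{\left(y \right)} = \frac{1}{y + 0} = \frac{1}{y}$)
$159 \cdot 54 - I{\left(b{\left(11,8 \right)} \right)} = 159 \cdot 54 - \frac{1}{\frac{1}{8 + 11} \left(1 + 88 \cdot 8 + 11 \cdot 8 \cdot 11\right)} = 8586 - \frac{1}{\frac{1}{19} \left(1 + 704 + 968\right)} = 8586 - \frac{1}{\frac{1}{19} \cdot 1673} = 8586 - \frac{1}{\frac{1673}{19}} = 8586 - \frac{19}{1673} = \frac{14364359}{1673}$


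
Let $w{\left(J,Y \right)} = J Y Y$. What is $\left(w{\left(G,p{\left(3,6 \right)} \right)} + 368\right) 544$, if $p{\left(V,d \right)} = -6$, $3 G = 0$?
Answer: $200192$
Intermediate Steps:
$G = 0$ ($G = \frac{1}{3} \cdot 0 = 0$)
$w{\left(J,Y \right)} = J Y^{2}$
$\left(w{\left(G,p{\left(3,6 \right)} \right)} + 368\right) 544 = \left(0 \left(-6\right)^{2} + 368\right) 544 = \left(0 \cdot 36 + 368\right) 544 = \left(0 + 368\right) 544 = 368 \cdot 544 = 200192$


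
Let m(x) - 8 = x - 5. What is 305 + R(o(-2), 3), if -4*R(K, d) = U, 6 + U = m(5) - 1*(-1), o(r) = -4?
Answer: 1217/4 ≈ 304.25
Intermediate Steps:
m(x) = 3 + x (m(x) = 8 + (x - 5) = 8 + (-5 + x) = 3 + x)
U = 3 (U = -6 + ((3 + 5) - 1*(-1)) = -6 + (8 + 1) = -6 + 9 = 3)
R(K, d) = -3/4 (R(K, d) = -1/4*3 = -3/4)
305 + R(o(-2), 3) = 305 - 3/4 = 1217/4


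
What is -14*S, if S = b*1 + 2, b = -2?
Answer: 0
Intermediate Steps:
S = 0 (S = -2*1 + 2 = -2 + 2 = 0)
-14*S = -14*0 = 0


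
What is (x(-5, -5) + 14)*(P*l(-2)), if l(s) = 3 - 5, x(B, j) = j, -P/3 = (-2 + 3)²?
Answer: 54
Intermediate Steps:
P = -3 (P = -3*(-2 + 3)² = -3*1² = -3*1 = -3)
l(s) = -2
(x(-5, -5) + 14)*(P*l(-2)) = (-5 + 14)*(-3*(-2)) = 9*6 = 54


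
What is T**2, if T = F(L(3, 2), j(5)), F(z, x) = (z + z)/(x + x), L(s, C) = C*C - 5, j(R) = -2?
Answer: 1/4 ≈ 0.25000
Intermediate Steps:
L(s, C) = -5 + C**2 (L(s, C) = C**2 - 5 = -5 + C**2)
F(z, x) = z/x (F(z, x) = (2*z)/((2*x)) = (2*z)*(1/(2*x)) = z/x)
T = 1/2 (T = (-5 + 2**2)/(-2) = (-5 + 4)*(-1/2) = -1*(-1/2) = 1/2 ≈ 0.50000)
T**2 = (1/2)**2 = 1/4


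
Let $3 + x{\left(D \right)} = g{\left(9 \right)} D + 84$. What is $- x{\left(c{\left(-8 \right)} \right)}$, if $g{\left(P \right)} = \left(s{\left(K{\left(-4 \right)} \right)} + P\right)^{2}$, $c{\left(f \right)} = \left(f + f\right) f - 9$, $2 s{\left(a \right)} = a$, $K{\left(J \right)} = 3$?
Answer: $- \frac{52803}{4} \approx -13201.0$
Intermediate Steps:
$s{\left(a \right)} = \frac{a}{2}$
$c{\left(f \right)} = -9 + 2 f^{2}$ ($c{\left(f \right)} = 2 f f - 9 = 2 f^{2} - 9 = -9 + 2 f^{2}$)
$g{\left(P \right)} = \left(\frac{3}{2} + P\right)^{2}$ ($g{\left(P \right)} = \left(\frac{1}{2} \cdot 3 + P\right)^{2} = \left(\frac{3}{2} + P\right)^{2}$)
$x{\left(D \right)} = 81 + \frac{441 D}{4}$ ($x{\left(D \right)} = -3 + \left(\frac{\left(3 + 2 \cdot 9\right)^{2}}{4} D + 84\right) = -3 + \left(\frac{\left(3 + 18\right)^{2}}{4} D + 84\right) = -3 + \left(\frac{21^{2}}{4} D + 84\right) = -3 + \left(\frac{1}{4} \cdot 441 D + 84\right) = -3 + \left(\frac{441 D}{4} + 84\right) = -3 + \left(84 + \frac{441 D}{4}\right) = 81 + \frac{441 D}{4}$)
$- x{\left(c{\left(-8 \right)} \right)} = - (81 + \frac{441 \left(-9 + 2 \left(-8\right)^{2}\right)}{4}) = - (81 + \frac{441 \left(-9 + 2 \cdot 64\right)}{4}) = - (81 + \frac{441 \left(-9 + 128\right)}{4}) = - (81 + \frac{441}{4} \cdot 119) = - (81 + \frac{52479}{4}) = \left(-1\right) \frac{52803}{4} = - \frac{52803}{4}$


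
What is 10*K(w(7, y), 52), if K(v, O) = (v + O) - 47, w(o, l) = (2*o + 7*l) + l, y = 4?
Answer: 510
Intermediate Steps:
w(o, l) = 2*o + 8*l
K(v, O) = -47 + O + v (K(v, O) = (O + v) - 47 = -47 + O + v)
10*K(w(7, y), 52) = 10*(-47 + 52 + (2*7 + 8*4)) = 10*(-47 + 52 + (14 + 32)) = 10*(-47 + 52 + 46) = 10*51 = 510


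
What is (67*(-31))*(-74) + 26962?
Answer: 180660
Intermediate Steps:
(67*(-31))*(-74) + 26962 = -2077*(-74) + 26962 = 153698 + 26962 = 180660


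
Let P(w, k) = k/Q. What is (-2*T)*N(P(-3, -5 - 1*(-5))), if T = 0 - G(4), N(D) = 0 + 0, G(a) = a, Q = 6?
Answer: 0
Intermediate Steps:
P(w, k) = k/6
N(D) = 0
T = -4 (T = 0 - 1*4 = 0 - 4 = -4)
(-2*T)*N(P(-3, -5 - 1*(-5))) = -2*(-4)*0 = 8*0 = 0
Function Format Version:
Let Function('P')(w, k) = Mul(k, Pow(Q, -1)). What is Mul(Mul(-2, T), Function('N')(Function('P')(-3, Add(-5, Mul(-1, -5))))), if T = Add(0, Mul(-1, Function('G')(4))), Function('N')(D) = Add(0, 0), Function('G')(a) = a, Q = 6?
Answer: 0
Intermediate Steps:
Function('P')(w, k) = Mul(Rational(1, 6), k) (Function('P')(w, k) = Mul(k, Pow(6, -1)) = Mul(k, Rational(1, 6)) = Mul(Rational(1, 6), k))
Function('N')(D) = 0
T = -4 (T = Add(0, Mul(-1, 4)) = Add(0, -4) = -4)
Mul(Mul(-2, T), Function('N')(Function('P')(-3, Add(-5, Mul(-1, -5))))) = Mul(Mul(-2, -4), 0) = Mul(8, 0) = 0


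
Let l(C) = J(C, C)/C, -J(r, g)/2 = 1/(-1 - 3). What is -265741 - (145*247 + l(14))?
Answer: -8443569/28 ≈ -3.0156e+5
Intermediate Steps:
J(r, g) = 1/2 (J(r, g) = -2/(-1 - 3) = -2/(-4) = -2*(-1/4) = 1/2)
l(C) = 1/(2*C)
-265741 - (145*247 + l(14)) = -265741 - (145*247 + (1/2)/14) = -265741 - (35815 + (1/2)*(1/14)) = -265741 - (35815 + 1/28) = -265741 - 1*1002821/28 = -265741 - 1002821/28 = -8443569/28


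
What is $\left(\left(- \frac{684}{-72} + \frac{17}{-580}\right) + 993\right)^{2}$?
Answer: $\frac{338064333489}{336400} \approx 1.0049 \cdot 10^{6}$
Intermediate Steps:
$\left(\left(- \frac{684}{-72} + \frac{17}{-580}\right) + 993\right)^{2} = \left(\left(\left(-684\right) \left(- \frac{1}{72}\right) + 17 \left(- \frac{1}{580}\right)\right) + 993\right)^{2} = \left(\left(\frac{19}{2} - \frac{17}{580}\right) + 993\right)^{2} = \left(\frac{5493}{580} + 993\right)^{2} = \left(\frac{581433}{580}\right)^{2} = \frac{338064333489}{336400}$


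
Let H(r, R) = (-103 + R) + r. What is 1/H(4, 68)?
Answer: -1/31 ≈ -0.032258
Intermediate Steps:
H(r, R) = -103 + R + r
1/H(4, 68) = 1/(-103 + 68 + 4) = 1/(-31) = -1/31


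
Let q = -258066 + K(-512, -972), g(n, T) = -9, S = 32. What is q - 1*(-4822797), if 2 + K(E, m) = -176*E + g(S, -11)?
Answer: 4654832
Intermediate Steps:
K(E, m) = -11 - 176*E (K(E, m) = -2 + (-176*E - 9) = -2 + (-9 - 176*E) = -11 - 176*E)
q = -167965 (q = -258066 + (-11 - 176*(-512)) = -258066 + (-11 + 90112) = -258066 + 90101 = -167965)
q - 1*(-4822797) = -167965 - 1*(-4822797) = -167965 + 4822797 = 4654832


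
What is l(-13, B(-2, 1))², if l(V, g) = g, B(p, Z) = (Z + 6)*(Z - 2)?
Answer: 49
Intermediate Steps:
B(p, Z) = (-2 + Z)*(6 + Z) (B(p, Z) = (6 + Z)*(-2 + Z) = (-2 + Z)*(6 + Z))
l(-13, B(-2, 1))² = (-12 + 1² + 4*1)² = (-12 + 1 + 4)² = (-7)² = 49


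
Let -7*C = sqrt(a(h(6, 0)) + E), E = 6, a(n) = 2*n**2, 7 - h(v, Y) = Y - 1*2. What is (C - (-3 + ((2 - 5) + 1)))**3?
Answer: 1235/7 - 1098*sqrt(42)/49 ≈ 31.207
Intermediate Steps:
h(v, Y) = 9 - Y (h(v, Y) = 7 - (Y - 1*2) = 7 - (Y - 2) = 7 - (-2 + Y) = 7 + (2 - Y) = 9 - Y)
C = -2*sqrt(42)/7 (C = -sqrt(2*(9 - 1*0)**2 + 6)/7 = -sqrt(2*(9 + 0)**2 + 6)/7 = -sqrt(2*9**2 + 6)/7 = -sqrt(2*81 + 6)/7 = -sqrt(162 + 6)/7 = -2*sqrt(42)/7 ≈ -1.8516)
(C - (-3 + ((2 - 5) + 1)))**3 = (-2*sqrt(42)/7 - (-3 + ((2 - 5) + 1)))**3 = (-2*sqrt(42)/7 - (-3 + (-3 + 1)))**3 = (-2*sqrt(42)/7 - (-3 - 2))**3 = (-2*sqrt(42)/7 - 1*(-5))**3 = (-2*sqrt(42)/7 + 5)**3 = (5 - 2*sqrt(42)/7)**3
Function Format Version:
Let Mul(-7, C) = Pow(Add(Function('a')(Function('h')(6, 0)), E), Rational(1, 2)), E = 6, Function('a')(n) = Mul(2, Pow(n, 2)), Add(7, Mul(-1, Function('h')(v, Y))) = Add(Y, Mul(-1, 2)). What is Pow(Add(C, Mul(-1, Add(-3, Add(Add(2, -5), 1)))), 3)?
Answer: Add(Rational(1235, 7), Mul(Rational(-1098, 49), Pow(42, Rational(1, 2)))) ≈ 31.207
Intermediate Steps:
Function('h')(v, Y) = Add(9, Mul(-1, Y)) (Function('h')(v, Y) = Add(7, Mul(-1, Add(Y, Mul(-1, 2)))) = Add(7, Mul(-1, Add(Y, -2))) = Add(7, Mul(-1, Add(-2, Y))) = Add(7, Add(2, Mul(-1, Y))) = Add(9, Mul(-1, Y)))
C = Mul(Rational(-2, 7), Pow(42, Rational(1, 2))) (C = Mul(Rational(-1, 7), Pow(Add(Mul(2, Pow(Add(9, Mul(-1, 0)), 2)), 6), Rational(1, 2))) = Mul(Rational(-1, 7), Pow(Add(Mul(2, Pow(Add(9, 0), 2)), 6), Rational(1, 2))) = Mul(Rational(-1, 7), Pow(Add(Mul(2, Pow(9, 2)), 6), Rational(1, 2))) = Mul(Rational(-1, 7), Pow(Add(Mul(2, 81), 6), Rational(1, 2))) = Mul(Rational(-1, 7), Pow(Add(162, 6), Rational(1, 2))) = Mul(Rational(-1, 7), Pow(168, Rational(1, 2))) = Mul(Rational(-1, 7), Mul(2, Pow(42, Rational(1, 2)))) = Mul(Rational(-2, 7), Pow(42, Rational(1, 2))) ≈ -1.8516)
Pow(Add(C, Mul(-1, Add(-3, Add(Add(2, -5), 1)))), 3) = Pow(Add(Mul(Rational(-2, 7), Pow(42, Rational(1, 2))), Mul(-1, Add(-3, Add(Add(2, -5), 1)))), 3) = Pow(Add(Mul(Rational(-2, 7), Pow(42, Rational(1, 2))), Mul(-1, Add(-3, Add(-3, 1)))), 3) = Pow(Add(Mul(Rational(-2, 7), Pow(42, Rational(1, 2))), Mul(-1, Add(-3, -2))), 3) = Pow(Add(Mul(Rational(-2, 7), Pow(42, Rational(1, 2))), Mul(-1, -5)), 3) = Pow(Add(Mul(Rational(-2, 7), Pow(42, Rational(1, 2))), 5), 3) = Pow(Add(5, Mul(Rational(-2, 7), Pow(42, Rational(1, 2)))), 3)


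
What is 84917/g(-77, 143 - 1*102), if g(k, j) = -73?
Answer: -84917/73 ≈ -1163.2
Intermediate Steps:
84917/g(-77, 143 - 1*102) = 84917/(-73) = 84917*(-1/73) = -84917/73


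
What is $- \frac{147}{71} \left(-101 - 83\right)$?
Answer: $\frac{27048}{71} \approx 380.96$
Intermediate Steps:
$- \frac{147}{71} \left(-101 - 83\right) = \left(-147\right) \frac{1}{71} \left(-184\right) = \left(- \frac{147}{71}\right) \left(-184\right) = \frac{27048}{71}$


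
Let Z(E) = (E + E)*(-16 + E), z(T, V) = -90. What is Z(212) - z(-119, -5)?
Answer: 83194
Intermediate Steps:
Z(E) = 2*E*(-16 + E) (Z(E) = (2*E)*(-16 + E) = 2*E*(-16 + E))
Z(212) - z(-119, -5) = 2*212*(-16 + 212) - 1*(-90) = 2*212*196 + 90 = 83104 + 90 = 83194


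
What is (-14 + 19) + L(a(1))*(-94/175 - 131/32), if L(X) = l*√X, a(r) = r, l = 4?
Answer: -18933/1400 ≈ -13.524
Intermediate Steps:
L(X) = 4*√X
(-14 + 19) + L(a(1))*(-94/175 - 131/32) = (-14 + 19) + (4*√1)*(-94/175 - 131/32) = 5 + (4*1)*(-94*1/175 - 131*1/32) = 5 + 4*(-94/175 - 131/32) = 5 + 4*(-25933/5600) = 5 - 25933/1400 = -18933/1400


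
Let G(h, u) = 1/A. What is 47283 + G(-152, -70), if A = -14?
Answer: 661961/14 ≈ 47283.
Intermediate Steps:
G(h, u) = -1/14 (G(h, u) = 1/(-14) = -1/14)
47283 + G(-152, -70) = 47283 - 1/14 = 661961/14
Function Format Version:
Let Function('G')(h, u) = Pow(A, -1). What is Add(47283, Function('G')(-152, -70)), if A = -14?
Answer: Rational(661961, 14) ≈ 47283.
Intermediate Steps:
Function('G')(h, u) = Rational(-1, 14) (Function('G')(h, u) = Pow(-14, -1) = Rational(-1, 14))
Add(47283, Function('G')(-152, -70)) = Add(47283, Rational(-1, 14)) = Rational(661961, 14)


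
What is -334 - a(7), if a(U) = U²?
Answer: -383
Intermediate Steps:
-334 - a(7) = -334 - 1*7² = -334 - 1*49 = -334 - 49 = -383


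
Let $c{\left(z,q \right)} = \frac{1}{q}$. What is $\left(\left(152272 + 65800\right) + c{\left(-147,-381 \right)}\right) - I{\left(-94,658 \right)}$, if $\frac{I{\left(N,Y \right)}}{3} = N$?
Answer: $\frac{83192873}{381} \approx 2.1835 \cdot 10^{5}$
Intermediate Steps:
$I{\left(N,Y \right)} = 3 N$
$\left(\left(152272 + 65800\right) + c{\left(-147,-381 \right)}\right) - I{\left(-94,658 \right)} = \left(\left(152272 + 65800\right) + \frac{1}{-381}\right) - 3 \left(-94\right) = \left(218072 - \frac{1}{381}\right) - -282 = \frac{83085431}{381} + 282 = \frac{83192873}{381}$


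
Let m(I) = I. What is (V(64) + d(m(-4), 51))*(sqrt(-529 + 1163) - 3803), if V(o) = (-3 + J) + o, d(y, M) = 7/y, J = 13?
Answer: -1099067/4 + 289*sqrt(634)/4 ≈ -2.7295e+5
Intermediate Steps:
V(o) = 10 + o (V(o) = (-3 + 13) + o = 10 + o)
(V(64) + d(m(-4), 51))*(sqrt(-529 + 1163) - 3803) = ((10 + 64) + 7/(-4))*(sqrt(-529 + 1163) - 3803) = (74 + 7*(-1/4))*(sqrt(634) - 3803) = (74 - 7/4)*(-3803 + sqrt(634)) = 289*(-3803 + sqrt(634))/4 = -1099067/4 + 289*sqrt(634)/4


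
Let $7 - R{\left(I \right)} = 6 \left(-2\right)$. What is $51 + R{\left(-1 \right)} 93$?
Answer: $1818$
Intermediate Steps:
$R{\left(I \right)} = 19$ ($R{\left(I \right)} = 7 - 6 \left(-2\right) = 7 - -12 = 7 + 12 = 19$)
$51 + R{\left(-1 \right)} 93 = 51 + 19 \cdot 93 = 51 + 1767 = 1818$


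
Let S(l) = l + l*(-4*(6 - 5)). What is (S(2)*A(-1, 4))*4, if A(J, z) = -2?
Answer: 48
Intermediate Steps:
S(l) = -3*l (S(l) = l + l*(-4*1) = l + l*(-4) = l - 4*l = -3*l)
(S(2)*A(-1, 4))*4 = (-3*2*(-2))*4 = -6*(-2)*4 = 12*4 = 48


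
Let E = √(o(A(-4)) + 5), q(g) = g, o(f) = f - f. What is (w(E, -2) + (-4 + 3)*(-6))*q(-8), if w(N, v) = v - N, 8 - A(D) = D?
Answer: -32 + 8*√5 ≈ -14.111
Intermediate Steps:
A(D) = 8 - D
o(f) = 0
E = √5 (E = √(0 + 5) = √5 ≈ 2.2361)
(w(E, -2) + (-4 + 3)*(-6))*q(-8) = ((-2 - √5) + (-4 + 3)*(-6))*(-8) = ((-2 - √5) - 1*(-6))*(-8) = ((-2 - √5) + 6)*(-8) = (4 - √5)*(-8) = -32 + 8*√5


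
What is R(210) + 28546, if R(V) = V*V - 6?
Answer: 72640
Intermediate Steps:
R(V) = -6 + V² (R(V) = V² - 6 = -6 + V²)
R(210) + 28546 = (-6 + 210²) + 28546 = (-6 + 44100) + 28546 = 44094 + 28546 = 72640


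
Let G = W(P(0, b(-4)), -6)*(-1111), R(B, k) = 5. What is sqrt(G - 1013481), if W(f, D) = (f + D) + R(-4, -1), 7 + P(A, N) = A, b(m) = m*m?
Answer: I*sqrt(1004593) ≈ 1002.3*I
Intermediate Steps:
b(m) = m**2
P(A, N) = -7 + A
W(f, D) = 5 + D + f (W(f, D) = (f + D) + 5 = (D + f) + 5 = 5 + D + f)
G = 8888 (G = (5 - 6 + (-7 + 0))*(-1111) = (5 - 6 - 7)*(-1111) = -8*(-1111) = 8888)
sqrt(G - 1013481) = sqrt(8888 - 1013481) = sqrt(-1004593) = I*sqrt(1004593)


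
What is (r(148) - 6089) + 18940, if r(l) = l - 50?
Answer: 12949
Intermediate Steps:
r(l) = -50 + l
(r(148) - 6089) + 18940 = ((-50 + 148) - 6089) + 18940 = (98 - 6089) + 18940 = -5991 + 18940 = 12949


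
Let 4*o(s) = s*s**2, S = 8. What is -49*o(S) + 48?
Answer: -6224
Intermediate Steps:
o(s) = s**3/4 (o(s) = (s*s**2)/4 = s**3/4)
-49*o(S) + 48 = -49*8**3/4 + 48 = -49*512/4 + 48 = -49*128 + 48 = -6272 + 48 = -6224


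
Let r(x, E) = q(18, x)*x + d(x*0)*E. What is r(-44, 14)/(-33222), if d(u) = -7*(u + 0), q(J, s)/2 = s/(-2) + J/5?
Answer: 5632/83055 ≈ 0.067811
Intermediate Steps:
q(J, s) = -s + 2*J/5 (q(J, s) = 2*(s/(-2) + J/5) = 2*(s*(-1/2) + J*(1/5)) = 2*(-s/2 + J/5) = -s + 2*J/5)
d(u) = -7*u
r(x, E) = x*(36/5 - x) (r(x, E) = (-x + (2/5)*18)*x + (-7*x*0)*E = (-x + 36/5)*x + (-7*0)*E = (36/5 - x)*x + 0*E = x*(36/5 - x) + 0 = x*(36/5 - x))
r(-44, 14)/(-33222) = ((1/5)*(-44)*(36 - 5*(-44)))/(-33222) = ((1/5)*(-44)*(36 + 220))*(-1/33222) = ((1/5)*(-44)*256)*(-1/33222) = -11264/5*(-1/33222) = 5632/83055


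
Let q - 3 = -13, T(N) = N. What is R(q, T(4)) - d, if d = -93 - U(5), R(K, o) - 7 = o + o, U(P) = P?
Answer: 113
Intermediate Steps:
q = -10 (q = 3 - 13 = -10)
R(K, o) = 7 + 2*o (R(K, o) = 7 + (o + o) = 7 + 2*o)
d = -98 (d = -93 - 1*5 = -93 - 5 = -98)
R(q, T(4)) - d = (7 + 2*4) - 1*(-98) = (7 + 8) + 98 = 15 + 98 = 113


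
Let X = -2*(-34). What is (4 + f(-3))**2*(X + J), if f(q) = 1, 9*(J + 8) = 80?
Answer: 15500/9 ≈ 1722.2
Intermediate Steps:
J = 8/9 (J = -8 + (1/9)*80 = -8 + 80/9 = 8/9 ≈ 0.88889)
X = 68
(4 + f(-3))**2*(X + J) = (4 + 1)**2*(68 + 8/9) = 5**2*(620/9) = 25*(620/9) = 15500/9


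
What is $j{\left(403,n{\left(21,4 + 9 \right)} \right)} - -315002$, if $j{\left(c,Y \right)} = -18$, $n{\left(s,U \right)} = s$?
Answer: $314984$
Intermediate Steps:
$j{\left(403,n{\left(21,4 + 9 \right)} \right)} - -315002 = -18 - -315002 = -18 + 315002 = 314984$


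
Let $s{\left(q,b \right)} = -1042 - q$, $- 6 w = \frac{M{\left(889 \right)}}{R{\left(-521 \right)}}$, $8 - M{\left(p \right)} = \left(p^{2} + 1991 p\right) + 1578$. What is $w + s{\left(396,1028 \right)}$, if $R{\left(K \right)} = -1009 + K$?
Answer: $- \frac{1576273}{918} \approx -1717.1$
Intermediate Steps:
$M{\left(p \right)} = -1570 - p^{2} - 1991 p$ ($M{\left(p \right)} = 8 - \left(\left(p^{2} + 1991 p\right) + 1578\right) = 8 - \left(1578 + p^{2} + 1991 p\right) = -1570 - p^{2} - 1991 p$)
$w = - \frac{256189}{918}$ ($w = - \frac{\left(-1570 - 889^{2} - 1769999\right) \frac{1}{-1009 - 521}}{6} = - \frac{\left(-1570 - 790321 - 1769999\right) \frac{1}{-1530}}{6} = - \frac{\left(-1570 - 790321 - 1769999\right) \left(- \frac{1}{1530}\right)}{6} = - \frac{\left(-2561890\right) \left(- \frac{1}{1530}\right)}{6} = \left(- \frac{1}{6}\right) \frac{256189}{153} = - \frac{256189}{918} \approx -279.07$)
$w + s{\left(396,1028 \right)} = - \frac{256189}{918} - 1438 = - \frac{1576273}{918}$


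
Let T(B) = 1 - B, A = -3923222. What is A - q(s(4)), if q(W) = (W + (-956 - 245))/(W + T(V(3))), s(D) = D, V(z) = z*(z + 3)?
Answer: -51003083/13 ≈ -3.9233e+6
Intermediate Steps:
V(z) = z*(3 + z)
q(W) = (-1201 + W)/(-17 + W) (q(W) = (W + (-956 - 245))/(W + (1 - 3*(3 + 3))) = (W - 1201)/(W + (1 - 3*6)) = (-1201 + W)/(W + (1 - 1*18)) = (-1201 + W)/(W + (1 - 18)) = (-1201 + W)/(W - 17) = (-1201 + W)/(-17 + W))
A - q(s(4)) = -3923222 - (-1201 + 4)/(-17 + 4) = -3923222 - (-1197)/(-13) = -3923222 - (-1)*(-1197)/13 = -3923222 - 1*1197/13 = -3923222 - 1197/13 = -51003083/13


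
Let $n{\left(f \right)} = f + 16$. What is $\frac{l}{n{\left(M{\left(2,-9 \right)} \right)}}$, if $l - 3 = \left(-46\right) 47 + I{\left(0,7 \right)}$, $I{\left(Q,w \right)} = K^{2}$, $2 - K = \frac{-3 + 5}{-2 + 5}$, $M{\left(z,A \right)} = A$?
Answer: $- \frac{19415}{63} \approx -308.17$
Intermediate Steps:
$n{\left(f \right)} = 16 + f$
$K = \frac{4}{3}$ ($K = 2 - \frac{-3 + 5}{-2 + 5} = 2 - \frac{2}{3} = \frac{4}{3} \approx 1.3333$)
$I{\left(Q,w \right)} = \frac{16}{9}$ ($I{\left(Q,w \right)} = \left(\frac{4}{3}\right)^{2} = \frac{16}{9}$)
$l = - \frac{19415}{9}$ ($l = 3 + \left(\left(-46\right) 47 + \frac{16}{9}\right) = 3 + \left(-2162 + \frac{16}{9}\right) = 3 - \frac{19442}{9} = - \frac{19415}{9} \approx -2157.2$)
$\frac{l}{n{\left(M{\left(2,-9 \right)} \right)}} = - \frac{19415}{9 \left(16 - 9\right)} = - \frac{19415}{9 \cdot 7} = \left(- \frac{19415}{9}\right) \frac{1}{7} = - \frac{19415}{63}$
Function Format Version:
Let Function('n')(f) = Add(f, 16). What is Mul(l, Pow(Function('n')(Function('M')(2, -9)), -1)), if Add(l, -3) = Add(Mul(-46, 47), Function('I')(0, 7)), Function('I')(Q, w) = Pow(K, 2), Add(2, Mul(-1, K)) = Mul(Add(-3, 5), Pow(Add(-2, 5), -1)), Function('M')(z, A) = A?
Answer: Rational(-19415, 63) ≈ -308.17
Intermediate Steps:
Function('n')(f) = Add(16, f)
K = Rational(4, 3) (K = Add(2, Mul(-1, Mul(Add(-3, 5), Pow(Add(-2, 5), -1)))) = Add(2, Mul(-1, Mul(2, Pow(3, -1)))) = Add(2, Mul(-1, Mul(2, Rational(1, 3)))) = Add(2, Mul(-1, Rational(2, 3))) = Add(2, Rational(-2, 3)) = Rational(4, 3) ≈ 1.3333)
Function('I')(Q, w) = Rational(16, 9) (Function('I')(Q, w) = Pow(Rational(4, 3), 2) = Rational(16, 9))
l = Rational(-19415, 9) (l = Add(3, Add(Mul(-46, 47), Rational(16, 9))) = Add(3, Add(-2162, Rational(16, 9))) = Add(3, Rational(-19442, 9)) = Rational(-19415, 9) ≈ -2157.2)
Mul(l, Pow(Function('n')(Function('M')(2, -9)), -1)) = Mul(Rational(-19415, 9), Pow(Add(16, -9), -1)) = Mul(Rational(-19415, 9), Pow(7, -1)) = Mul(Rational(-19415, 9), Rational(1, 7)) = Rational(-19415, 63)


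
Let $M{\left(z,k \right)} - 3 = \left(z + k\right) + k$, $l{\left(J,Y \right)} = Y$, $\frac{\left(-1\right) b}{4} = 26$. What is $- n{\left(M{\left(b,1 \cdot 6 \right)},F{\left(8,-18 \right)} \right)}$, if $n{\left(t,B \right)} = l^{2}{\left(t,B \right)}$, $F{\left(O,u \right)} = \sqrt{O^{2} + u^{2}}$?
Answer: $-388$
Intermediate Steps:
$b = -104$ ($b = \left(-4\right) 26 = -104$)
$M{\left(z,k \right)} = 3 + z + 2 k$ ($M{\left(z,k \right)} = 3 + \left(\left(z + k\right) + k\right) = 3 + \left(\left(k + z\right) + k\right) = 3 + \left(z + 2 k\right) = 3 + z + 2 k$)
$n{\left(t,B \right)} = B^{2}$
$- n{\left(M{\left(b,1 \cdot 6 \right)},F{\left(8,-18 \right)} \right)} = - \left(\sqrt{8^{2} + \left(-18\right)^{2}}\right)^{2} = - \left(\sqrt{64 + 324}\right)^{2} = - \left(\sqrt{388}\right)^{2} = - \left(2 \sqrt{97}\right)^{2} = \left(-1\right) 388 = -388$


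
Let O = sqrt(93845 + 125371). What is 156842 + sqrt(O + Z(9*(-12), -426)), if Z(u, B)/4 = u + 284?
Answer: 156842 + 2*sqrt(176 + sqrt(13701)) ≈ 1.5688e+5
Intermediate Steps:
O = 4*sqrt(13701) (O = sqrt(219216) = 4*sqrt(13701) ≈ 468.21)
Z(u, B) = 1136 + 4*u (Z(u, B) = 4*(u + 284) = 4*(284 + u) = 1136 + 4*u)
156842 + sqrt(O + Z(9*(-12), -426)) = 156842 + sqrt(4*sqrt(13701) + (1136 + 4*(9*(-12)))) = 156842 + sqrt(4*sqrt(13701) + (1136 + 4*(-108))) = 156842 + sqrt(4*sqrt(13701) + (1136 - 432)) = 156842 + sqrt(4*sqrt(13701) + 704) = 156842 + sqrt(704 + 4*sqrt(13701))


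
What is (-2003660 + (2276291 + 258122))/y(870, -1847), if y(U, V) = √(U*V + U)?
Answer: -530753*I*√401505/803010 ≈ -418.81*I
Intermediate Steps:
y(U, V) = √(U + U*V)
(-2003660 + (2276291 + 258122))/y(870, -1847) = (-2003660 + (2276291 + 258122))/(√(870*(1 - 1847))) = (-2003660 + 2534413)/(√(870*(-1846))) = 530753/(√(-1606020)) = 530753/((2*I*√401505)) = 530753*(-I*√401505/803010) = -530753*I*√401505/803010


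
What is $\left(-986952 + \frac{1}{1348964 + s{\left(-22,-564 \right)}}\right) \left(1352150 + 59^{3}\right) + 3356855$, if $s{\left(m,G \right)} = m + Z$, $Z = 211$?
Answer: $- \frac{2073922045469966680}{1349153} \approx -1.5372 \cdot 10^{12}$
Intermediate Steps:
$s{\left(m,G \right)} = 211 + m$ ($s{\left(m,G \right)} = m + 211 = 211 + m$)
$\left(-986952 + \frac{1}{1348964 + s{\left(-22,-564 \right)}}\right) \left(1352150 + 59^{3}\right) + 3356855 = \left(-986952 + \frac{1}{1348964 + \left(211 - 22\right)}\right) \left(1352150 + 59^{3}\right) + 3356855 = \left(-986952 + \frac{1}{1348964 + 189}\right) \left(1352150 + 205379\right) + 3356855 = \left(-986952 + \frac{1}{1349153}\right) 1557529 + 3356855 = \left(- \frac{1331549251655}{1349153}\right) 1557529 + 3356855 = - \frac{2073926574380960495}{1349153} + 3356855 = - \frac{2073922045469966680}{1349153}$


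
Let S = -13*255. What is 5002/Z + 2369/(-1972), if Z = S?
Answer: -1042187/384540 ≈ -2.7102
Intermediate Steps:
S = -3315
Z = -3315
5002/Z + 2369/(-1972) = 5002/(-3315) + 2369/(-1972) = 5002*(-1/3315) + 2369*(-1/1972) = -5002/3315 - 2369/1972 = -1042187/384540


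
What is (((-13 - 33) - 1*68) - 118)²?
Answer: 53824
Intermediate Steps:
(((-13 - 33) - 1*68) - 118)² = ((-46 - 68) - 118)² = (-114 - 118)² = (-232)² = 53824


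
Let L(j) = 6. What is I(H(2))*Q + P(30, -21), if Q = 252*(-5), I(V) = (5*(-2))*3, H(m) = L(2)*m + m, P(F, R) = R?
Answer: 37779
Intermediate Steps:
H(m) = 7*m (H(m) = 6*m + m = 7*m)
I(V) = -30 (I(V) = -10*3 = -30)
Q = -1260
I(H(2))*Q + P(30, -21) = -30*(-1260) - 21 = 37800 - 21 = 37779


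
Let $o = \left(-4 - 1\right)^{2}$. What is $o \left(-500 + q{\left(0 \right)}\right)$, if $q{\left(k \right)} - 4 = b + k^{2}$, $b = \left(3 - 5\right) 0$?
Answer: $-12400$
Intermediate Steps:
$b = 0$ ($b = \left(-2\right) 0 = 0$)
$q{\left(k \right)} = 4 + k^{2}$ ($q{\left(k \right)} = 4 + \left(0 + k^{2}\right) = 4 + k^{2}$)
$o = 25$ ($o = \left(-5\right)^{2} = 25$)
$o \left(-500 + q{\left(0 \right)}\right) = 25 \left(-500 + \left(4 + 0^{2}\right)\right) = 25 \left(-500 + \left(4 + 0\right)\right) = 25 \left(-500 + 4\right) = 25 \left(-496\right) = -12400$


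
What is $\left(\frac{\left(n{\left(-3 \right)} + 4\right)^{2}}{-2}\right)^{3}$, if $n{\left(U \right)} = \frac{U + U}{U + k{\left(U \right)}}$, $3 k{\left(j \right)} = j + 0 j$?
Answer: $- \frac{1771561}{512} \approx -3460.1$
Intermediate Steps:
$k{\left(j \right)} = \frac{j}{3}$ ($k{\left(j \right)} = \frac{j + 0 j}{3} = \frac{j + 0}{3} = \frac{j}{3}$)
$n{\left(U \right)} = \frac{3}{2}$ ($n{\left(U \right)} = \frac{U + U}{U + \frac{U}{3}} = \frac{2 U}{\frac{4}{3} U} = 2 U \frac{3}{4 U} = \frac{3}{2}$)
$\left(\frac{\left(n{\left(-3 \right)} + 4\right)^{2}}{-2}\right)^{3} = \left(\frac{\left(\frac{3}{2} + 4\right)^{2}}{-2}\right)^{3} = \left(\left(\frac{11}{2}\right)^{2} \left(- \frac{1}{2}\right)\right)^{3} = \left(\frac{121}{4} \left(- \frac{1}{2}\right)\right)^{3} = \left(- \frac{121}{8}\right)^{3} = - \frac{1771561}{512}$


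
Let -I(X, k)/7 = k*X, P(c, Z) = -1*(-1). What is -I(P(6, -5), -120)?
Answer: -840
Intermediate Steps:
P(c, Z) = 1
I(X, k) = -7*X*k (I(X, k) = -7*k*X = -7*X*k)
-I(P(6, -5), -120) = -(-7)*(-120) = -1*840 = -840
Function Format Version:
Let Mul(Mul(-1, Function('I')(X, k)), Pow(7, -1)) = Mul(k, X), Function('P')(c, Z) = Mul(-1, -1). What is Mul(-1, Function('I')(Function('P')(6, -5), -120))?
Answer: -840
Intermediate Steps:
Function('P')(c, Z) = 1
Function('I')(X, k) = Mul(-7, X, k) (Function('I')(X, k) = Mul(-7, Mul(k, X)) = Mul(-7, Mul(X, k)) = Mul(-7, X, k))
Mul(-1, Function('I')(Function('P')(6, -5), -120)) = Mul(-1, Mul(-7, 1, -120)) = Mul(-1, 840) = -840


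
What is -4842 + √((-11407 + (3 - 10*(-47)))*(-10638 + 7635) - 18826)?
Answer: -4842 + 2*√8203994 ≈ 886.52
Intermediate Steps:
-4842 + √((-11407 + (3 - 10*(-47)))*(-10638 + 7635) - 18826) = -4842 + √((-11407 + (3 + 470))*(-3003) - 18826) = -4842 + √((-11407 + 473)*(-3003) - 18826) = -4842 + √(-10934*(-3003) - 18826) = -4842 + √(32834802 - 18826) = -4842 + √32815976 = -4842 + 2*√8203994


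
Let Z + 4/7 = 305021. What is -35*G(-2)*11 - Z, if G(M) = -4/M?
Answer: -2140533/7 ≈ -3.0579e+5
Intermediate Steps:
Z = 2135143/7 (Z = -4/7 + 305021 = 2135143/7 ≈ 3.0502e+5)
-35*G(-2)*11 - Z = -(-140)/(-2)*11 - 1*2135143/7 = -(-140)*(-1)/2*11 - 2135143/7 = -35*2*11 - 2135143/7 = -70*11 - 2135143/7 = -770 - 2135143/7 = -2140533/7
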